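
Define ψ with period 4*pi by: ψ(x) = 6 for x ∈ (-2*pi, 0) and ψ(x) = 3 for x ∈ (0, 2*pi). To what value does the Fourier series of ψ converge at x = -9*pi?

x = -9*pi differs from x = -pi by -2 full period(s), and the series is 4*pi-periodic.
ψ is continuous at x = -pi with value 6, so the series converges to 6 there.

6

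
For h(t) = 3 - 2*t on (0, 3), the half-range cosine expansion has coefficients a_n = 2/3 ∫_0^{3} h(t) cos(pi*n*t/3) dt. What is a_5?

a_5 = 2/3 ∫_0^{3} (3 - 2*t) cos(5*pi*t/3) dt.
Integrating by parts (boundary term plus one more integral), an antiderivative of (3 - 2*t) cos(5*pi*t/3) is -6*t*sin(5*pi*t/3)/(5*pi) + 9*sin(5*pi*t/3)/(5*pi) - 18*cos(5*pi*t/3)/(25*pi**2); evaluating from 0 to 3: ∫_{0}^{3} (3 - 2*t) cos(5*pi*t/3) dt = (18/(25*pi**2)) - (-18/(25*pi**2)) = 36/(25*pi**2).
Hence a_5 = (2/3)·(36/(25*pi**2)) = 24/(25*pi**2).

24/(25*pi**2)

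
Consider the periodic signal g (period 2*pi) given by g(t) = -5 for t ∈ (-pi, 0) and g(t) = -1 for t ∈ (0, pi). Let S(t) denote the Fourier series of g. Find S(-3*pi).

t = -3*pi differs from t = pi by -2 full period(s), and the series is 2*pi-periodic.
At t = pi the one-sided limits are g(pi^-) = -1 and g(pi^+) = -5.
By Dirichlet's theorem the series converges to their average, [(-1) + (-5)]/2 = -3.

-3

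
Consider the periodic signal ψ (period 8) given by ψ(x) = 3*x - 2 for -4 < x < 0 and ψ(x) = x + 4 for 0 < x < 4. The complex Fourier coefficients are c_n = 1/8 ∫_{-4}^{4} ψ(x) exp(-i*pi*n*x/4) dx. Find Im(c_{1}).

-14/pi

Since ψ is real-valued, Im(c_{1}) = -1/8 ∫_{-4}^{4} ψ(x) sin(pi*x/4) dx = -b_{1}/2.
Split the integral at the breakpoints.
Integrating by parts (boundary term plus one more integral), an antiderivative of (3*x - 2) sin(pi*x/4) is -12*x*cos(pi*x/4)/pi + 48*sin(pi*x/4)/pi**2 + 8*cos(pi*x/4)/pi; evaluating from -4 to 0: ∫_{-4}^{0} (3*x - 2) sin(pi*x/4) dx = (8/pi) - (-56/pi) = 64/pi.
Integrating by parts (boundary term plus one more integral), an antiderivative of (x + 4) sin(pi*x/4) is -4*x*cos(pi*x/4)/pi + 16*sin(pi*x/4)/pi**2 - 16*cos(pi*x/4)/pi; evaluating from 0 to 4: ∫_{0}^{4} (x + 4) sin(pi*x/4) dx = (32/pi) - (-16/pi) = 48/pi.
So ∫_{-4}^{4} ψ(x) sin(pi*x/4) dx = 112/pi.
Hence Im(c_{1}) = (-1/8)·(112/pi) = -14/pi.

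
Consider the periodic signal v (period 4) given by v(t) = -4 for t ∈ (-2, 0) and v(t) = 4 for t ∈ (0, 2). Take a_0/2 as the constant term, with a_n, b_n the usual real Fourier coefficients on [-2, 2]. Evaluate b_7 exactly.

16/(7*pi)

b_7 = 1/2 ∫_{-2}^{2} v(t) sin(7*pi*t/2) dt.
v is odd and sin(7*pi*t/2) is odd, so the integrand is even and b_7 = ∫_0^{2} v(t) sin(7*pi*t/2) dt.
Directly, an antiderivative of (4) sin(7*pi*t/2) is -8*cos(7*pi*t/2)/(7*pi); evaluating from 0 to 2: ∫_{0}^{2} (4) sin(7*pi*t/2) dt = (8/(7*pi)) - (-8/(7*pi)) = 16/(7*pi).
Hence b_7 = 16/(7*pi).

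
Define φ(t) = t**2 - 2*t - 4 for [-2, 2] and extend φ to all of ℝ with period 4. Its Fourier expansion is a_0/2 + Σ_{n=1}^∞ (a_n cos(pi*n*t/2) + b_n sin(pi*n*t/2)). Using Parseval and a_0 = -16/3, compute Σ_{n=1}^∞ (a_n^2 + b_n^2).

Parseval: a_0^2/2 + Σ_{n≥1} (a_n^2+b_n^2) = 1/2 ∫_{-2}^{2} φ(t)^2 dt = 416/15.
Subtract a_0^2/2 = 128/9: Σ (a_n^2+b_n^2) = 608/45.

608/45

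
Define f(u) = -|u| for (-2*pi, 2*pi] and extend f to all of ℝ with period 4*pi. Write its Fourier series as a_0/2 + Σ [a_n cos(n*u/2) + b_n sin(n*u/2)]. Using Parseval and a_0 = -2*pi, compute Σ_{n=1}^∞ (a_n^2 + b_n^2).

Parseval: a_0^2/2 + Σ_{n≥1} (a_n^2+b_n^2) = (1/(2*pi)) ∫_{-2*pi}^{2*pi} f(u)^2 du = 8*pi**2/3.
Subtract a_0^2/2 = 2*pi**2: Σ (a_n^2+b_n^2) = 2*pi**2/3.

2*pi**2/3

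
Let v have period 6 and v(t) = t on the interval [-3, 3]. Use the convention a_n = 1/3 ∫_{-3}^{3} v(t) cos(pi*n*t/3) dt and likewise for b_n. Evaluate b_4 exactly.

b_4 = 1/3 ∫_{-3}^{3} v(t) sin(4*pi*t/3) dt.
v is odd and sin(4*pi*t/3) is odd, so the integrand is even and b_4 = 2/3 ∫_0^{3} v(t) sin(4*pi*t/3) dt.
Integrating by parts (boundary term plus one more integral), an antiderivative of (t) sin(4*pi*t/3) is -3*t*cos(4*pi*t/3)/(4*pi) + 9*sin(4*pi*t/3)/(16*pi**2); evaluating from 0 to 3: ∫_{0}^{3} (t) sin(4*pi*t/3) dt = (-9/(4*pi)) - (0) = -9/(4*pi).
Hence b_4 = (2/3)·(-9/(4*pi)) = -3/(2*pi).

-3/(2*pi)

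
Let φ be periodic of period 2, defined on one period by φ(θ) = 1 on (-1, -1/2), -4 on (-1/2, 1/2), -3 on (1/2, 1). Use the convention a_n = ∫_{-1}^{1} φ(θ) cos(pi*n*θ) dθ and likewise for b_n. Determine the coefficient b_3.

-4/(3*pi)

b_3 = ∫_{-1}^{1} φ(θ) sin(3*pi*θ) dθ.
Split the integral at the breakpoints.
Directly, an antiderivative of (1) sin(3*pi*θ) is -cos(3*pi*θ)/(3*pi); evaluating from -1 to -1/2: ∫_{-1}^{-1/2} (1) sin(3*pi*θ) dθ = (0) - (1/(3*pi)) = -1/(3*pi).
Directly, an antiderivative of (-4) sin(3*pi*θ) is 4*cos(3*pi*θ)/(3*pi); evaluating from -1/2 to 1/2: ∫_{-1/2}^{1/2} (-4) sin(3*pi*θ) dθ = (0) - (0) = 0.
Directly, an antiderivative of (-3) sin(3*pi*θ) is cos(3*pi*θ)/pi; evaluating from 1/2 to 1: ∫_{1/2}^{1} (-3) sin(3*pi*θ) dθ = (-1/pi) - (0) = -1/pi.
Summing the pieces gives b_3 = -4/(3*pi).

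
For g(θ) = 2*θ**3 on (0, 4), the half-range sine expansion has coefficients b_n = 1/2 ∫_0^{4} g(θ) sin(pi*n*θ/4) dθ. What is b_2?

-128/pi + 192/pi**3

b_2 = 1/2 ∫_0^{4} (2*θ**3) sin(pi*θ/2) dθ.
Integrating by parts three times (tabular method), an antiderivative of (2*θ**3) sin(pi*θ/2) is -4*θ**3*cos(pi*θ/2)/pi + 24*θ**2*sin(pi*θ/2)/pi**2 + 96*θ*cos(pi*θ/2)/pi**3 - 192*sin(pi*θ/2)/pi**4; evaluating from 0 to 4: ∫_{0}^{4} (2*θ**3) sin(pi*θ/2) dθ = (-256/pi + 384/pi**3) - (0) = -256/pi + 384/pi**3.
Hence b_2 = (1/2)·(-256/pi + 384/pi**3) = -128/pi + 192/pi**3.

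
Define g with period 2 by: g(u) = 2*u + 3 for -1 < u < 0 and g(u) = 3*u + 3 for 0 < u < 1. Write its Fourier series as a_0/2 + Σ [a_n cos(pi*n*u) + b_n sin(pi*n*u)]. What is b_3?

b_3 = ∫_{-1}^{1} g(u) sin(3*pi*u) du.
Split the integral at the breakpoints.
Integrating by parts (boundary term plus one more integral), an antiderivative of (2*u + 3) sin(3*pi*u) is -2*u*cos(3*pi*u)/(3*pi) + 2*sin(3*pi*u)/(9*pi**2) - cos(3*pi*u)/pi; evaluating from -1 to 0: ∫_{-1}^{0} (2*u + 3) sin(3*pi*u) du = (-1/pi) - (1/(3*pi)) = -4/(3*pi).
Integrating by parts (boundary term plus one more integral), an antiderivative of (3*u + 3) sin(3*pi*u) is -u*cos(3*pi*u)/pi + sin(3*pi*u)/(3*pi**2) - cos(3*pi*u)/pi; evaluating from 0 to 1: ∫_{0}^{1} (3*u + 3) sin(3*pi*u) du = (2/pi) - (-1/pi) = 3/pi.
Summing the pieces gives b_3 = 5/(3*pi).

5/(3*pi)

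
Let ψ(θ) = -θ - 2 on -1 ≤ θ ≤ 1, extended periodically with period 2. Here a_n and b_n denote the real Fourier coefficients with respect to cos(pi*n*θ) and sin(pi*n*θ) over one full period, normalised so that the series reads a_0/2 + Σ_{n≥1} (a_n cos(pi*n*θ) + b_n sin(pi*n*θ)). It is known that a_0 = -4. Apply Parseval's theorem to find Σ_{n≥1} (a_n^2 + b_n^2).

Parseval: a_0^2/2 + Σ_{n≥1} (a_n^2+b_n^2) = ∫_{-1}^{1} ψ(θ)^2 dθ = 26/3.
Subtract a_0^2/2 = 8: Σ (a_n^2+b_n^2) = 2/3.

2/3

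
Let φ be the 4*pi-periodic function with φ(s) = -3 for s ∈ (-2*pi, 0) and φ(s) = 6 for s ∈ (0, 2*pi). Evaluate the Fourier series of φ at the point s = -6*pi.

3/2

s = -6*pi differs from s = 2*pi by -2 full period(s), and the series is 4*pi-periodic.
At s = 2*pi the one-sided limits are φ(2*pi^-) = 6 and φ(2*pi^+) = -3.
By Dirichlet's theorem the series converges to their average, [(6) + (-3)]/2 = 3/2.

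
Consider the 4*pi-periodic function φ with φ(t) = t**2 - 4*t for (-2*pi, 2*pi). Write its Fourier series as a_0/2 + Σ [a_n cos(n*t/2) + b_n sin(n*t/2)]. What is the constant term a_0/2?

4*pi**2/3

a_0 = (1/(2*pi)) ∫_{-2*pi}^{2*pi} φ(t) dt = (1/(2*pi)) · (16*pi**3/3) = 8*pi**2/3.
So the constant term a_0/2 = 4*pi**2/3.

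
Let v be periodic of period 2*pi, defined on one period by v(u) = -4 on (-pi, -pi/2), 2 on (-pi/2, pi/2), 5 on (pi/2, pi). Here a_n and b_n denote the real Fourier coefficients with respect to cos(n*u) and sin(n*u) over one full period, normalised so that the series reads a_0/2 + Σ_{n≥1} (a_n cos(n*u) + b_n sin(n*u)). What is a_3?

a_3 = 1/pi ∫_{-pi}^{pi} v(u) cos(3*u) du.
Split the integral at the breakpoints.
Directly, an antiderivative of (-4) cos(3*u) is -4*sin(3*u)/3; evaluating from -pi to -pi/2: ∫_{-pi}^{-pi/2} (-4) cos(3*u) du = (-4/3) - (0) = -4/3.
Directly, an antiderivative of (2) cos(3*u) is 2*sin(3*u)/3; evaluating from -pi/2 to pi/2: ∫_{-pi/2}^{pi/2} (2) cos(3*u) du = (-2/3) - (2/3) = -4/3.
Directly, an antiderivative of (5) cos(3*u) is 5*sin(3*u)/3; evaluating from pi/2 to pi: ∫_{pi/2}^{pi} (5) cos(3*u) du = (0) - (-5/3) = 5/3.
Summing the pieces and multiplying by (1/pi) gives a_3 = -1/pi.

-1/pi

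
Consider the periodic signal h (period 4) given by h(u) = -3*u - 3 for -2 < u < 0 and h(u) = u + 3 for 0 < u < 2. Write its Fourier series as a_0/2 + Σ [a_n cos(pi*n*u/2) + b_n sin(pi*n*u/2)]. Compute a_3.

-16/(9*pi**2)

a_3 = 1/2 ∫_{-2}^{2} h(u) cos(3*pi*u/2) du.
Split the integral at the breakpoints.
Integrating by parts (boundary term plus one more integral), an antiderivative of (-3*u - 3) cos(3*pi*u/2) is -2*u*sin(3*pi*u/2)/pi - 2*sin(3*pi*u/2)/pi - 4*cos(3*pi*u/2)/(3*pi**2); evaluating from -2 to 0: ∫_{-2}^{0} (-3*u - 3) cos(3*pi*u/2) du = (-4/(3*pi**2)) - (4/(3*pi**2)) = -8/(3*pi**2).
Integrating by parts (boundary term plus one more integral), an antiderivative of (u + 3) cos(3*pi*u/2) is 2*u*sin(3*pi*u/2)/(3*pi) + 2*sin(3*pi*u/2)/pi + 4*cos(3*pi*u/2)/(9*pi**2); evaluating from 0 to 2: ∫_{0}^{2} (u + 3) cos(3*pi*u/2) du = (-4/(9*pi**2)) - (4/(9*pi**2)) = -8/(9*pi**2).
Summing the pieces and multiplying by (1/2) gives a_3 = -16/(9*pi**2).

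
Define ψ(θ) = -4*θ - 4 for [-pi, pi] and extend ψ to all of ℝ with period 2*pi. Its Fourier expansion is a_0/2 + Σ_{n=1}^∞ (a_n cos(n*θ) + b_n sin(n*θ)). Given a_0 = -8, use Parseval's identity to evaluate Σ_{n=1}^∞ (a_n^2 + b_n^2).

Parseval: a_0^2/2 + Σ_{n≥1} (a_n^2+b_n^2) = 1/pi ∫_{-pi}^{pi} ψ(θ)^2 dθ = 32 + 32*pi**2/3.
Subtract a_0^2/2 = 32: Σ (a_n^2+b_n^2) = 32*pi**2/3.

32*pi**2/3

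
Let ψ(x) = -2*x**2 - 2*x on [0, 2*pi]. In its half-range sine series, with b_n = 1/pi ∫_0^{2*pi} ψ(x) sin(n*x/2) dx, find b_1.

-16*pi - 8 + 64/pi

b_1 = 1/pi ∫_0^{2*pi} (-2*x**2 - 2*x) sin(x/2) dx.
Integrating by parts twice (tabular method), an antiderivative of (-2*x**2 - 2*x) sin(x/2) is 4*x**2*cos(x/2) - 16*x*sin(x/2) + 4*x*cos(x/2) - 8*sin(x/2) - 32*cos(x/2); evaluating from 0 to 2*pi: ∫_{0}^{2*pi} (-2*x**2 - 2*x) sin(x/2) dx = (-16*pi**2 - 8*pi + 32) - (-32) = -16*pi**2 - 8*pi + 64.
Hence b_1 = (1/pi)·(-16*pi**2 - 8*pi + 64) = -16*pi - 8 + 64/pi.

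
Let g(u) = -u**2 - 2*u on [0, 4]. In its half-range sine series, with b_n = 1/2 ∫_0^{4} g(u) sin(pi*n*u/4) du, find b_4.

b_4 = 1/2 ∫_0^{4} (-u**2 - 2*u) sin(pi*u) du.
Integrating by parts twice (tabular method), an antiderivative of (-u**2 - 2*u) sin(pi*u) is u**2*cos(pi*u)/pi - 2*u*sin(pi*u)/pi**2 + 2*u*cos(pi*u)/pi - 2*sin(pi*u)/pi**2 - 2*cos(pi*u)/pi**3; evaluating from 0 to 4: ∫_{0}^{4} (-u**2 - 2*u) sin(pi*u) du = (-2/pi**3 + 24/pi) - (-2/pi**3) = 24/pi.
Hence b_4 = (1/2)·(24/pi) = 12/pi.

12/pi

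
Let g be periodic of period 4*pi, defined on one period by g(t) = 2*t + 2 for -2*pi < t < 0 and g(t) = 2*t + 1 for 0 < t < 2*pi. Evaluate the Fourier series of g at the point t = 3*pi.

2 - 2*pi

t = 3*pi differs from t = -pi by 1 full period(s), and the series is 4*pi-periodic.
g is continuous at t = -pi with value 2 - 2*pi, so the series converges to 2 - 2*pi there.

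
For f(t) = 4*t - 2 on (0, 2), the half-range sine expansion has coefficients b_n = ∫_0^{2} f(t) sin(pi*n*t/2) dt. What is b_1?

8/pi

b_1 = ∫_0^{2} (4*t - 2) sin(pi*t/2) dt.
Integrating by parts (boundary term plus one more integral), an antiderivative of (4*t - 2) sin(pi*t/2) is -8*t*cos(pi*t/2)/pi + 16*sin(pi*t/2)/pi**2 + 4*cos(pi*t/2)/pi; evaluating from 0 to 2: ∫_{0}^{2} (4*t - 2) sin(pi*t/2) dt = (12/pi) - (4/pi) = 8/pi.
Hence b_1 = 8/pi.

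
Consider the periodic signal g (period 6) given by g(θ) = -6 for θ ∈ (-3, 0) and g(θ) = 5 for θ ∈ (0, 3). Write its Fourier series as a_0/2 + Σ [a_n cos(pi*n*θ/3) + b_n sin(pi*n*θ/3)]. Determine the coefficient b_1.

22/pi

b_1 = 1/3 ∫_{-3}^{3} g(θ) sin(pi*θ/3) dθ.
Split the integral at the breakpoints.
Directly, an antiderivative of (-6) sin(pi*θ/3) is 18*cos(pi*θ/3)/pi; evaluating from -3 to 0: ∫_{-3}^{0} (-6) sin(pi*θ/3) dθ = (18/pi) - (-18/pi) = 36/pi.
Directly, an antiderivative of (5) sin(pi*θ/3) is -15*cos(pi*θ/3)/pi; evaluating from 0 to 3: ∫_{0}^{3} (5) sin(pi*θ/3) dθ = (15/pi) - (-15/pi) = 30/pi.
Summing the pieces and multiplying by (1/3) gives b_1 = 22/pi.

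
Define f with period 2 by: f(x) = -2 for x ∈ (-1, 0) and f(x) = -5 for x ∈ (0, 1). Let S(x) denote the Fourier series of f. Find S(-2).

-7/2

x = -2 differs from x = 0 by -1 full period(s), and the series is 2-periodic.
At x = 0 the one-sided limits are f(0^-) = -2 and f(0^+) = -5.
By Dirichlet's theorem the series converges to their average, [(-2) + (-5)]/2 = -7/2.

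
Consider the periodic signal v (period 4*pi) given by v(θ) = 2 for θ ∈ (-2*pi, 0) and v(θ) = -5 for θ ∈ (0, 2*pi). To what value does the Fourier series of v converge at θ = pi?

-5

v is continuous at θ = pi with value -5, so the series converges to -5 there.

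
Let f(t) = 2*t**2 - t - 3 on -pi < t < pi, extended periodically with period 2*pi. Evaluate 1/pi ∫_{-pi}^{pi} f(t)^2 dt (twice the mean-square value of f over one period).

1/pi ∫_{-pi}^{pi} f(t)^2 dt = 1/pi · (2*pi*(-55*pi**2 + 135 + 12*pi**4)/15) = -22*pi**2/3 + 18 + 8*pi**4/5.

-22*pi**2/3 + 18 + 8*pi**4/5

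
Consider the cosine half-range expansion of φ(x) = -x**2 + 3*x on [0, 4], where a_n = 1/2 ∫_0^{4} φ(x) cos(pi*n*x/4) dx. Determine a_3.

16/(9*pi**2)

a_3 = 1/2 ∫_0^{4} (-x**2 + 3*x) cos(3*pi*x/4) dx.
Integrating by parts twice (tabular method), an antiderivative of (-x**2 + 3*x) cos(3*pi*x/4) is -4*x**2*sin(3*pi*x/4)/(3*pi) + 4*x*sin(3*pi*x/4)/pi - 32*x*cos(3*pi*x/4)/(9*pi**2) + 128*sin(3*pi*x/4)/(27*pi**3) + 16*cos(3*pi*x/4)/(3*pi**2); evaluating from 0 to 4: ∫_{0}^{4} (-x**2 + 3*x) cos(3*pi*x/4) dx = (80/(9*pi**2)) - (16/(3*pi**2)) = 32/(9*pi**2).
Hence a_3 = (1/2)·(32/(9*pi**2)) = 16/(9*pi**2).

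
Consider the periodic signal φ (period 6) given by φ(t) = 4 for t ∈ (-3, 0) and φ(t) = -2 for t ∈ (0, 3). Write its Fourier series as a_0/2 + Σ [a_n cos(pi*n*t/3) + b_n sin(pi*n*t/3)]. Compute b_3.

b_3 = 1/3 ∫_{-3}^{3} φ(t) sin(pi*t) dt.
Split the integral at the breakpoints.
Directly, an antiderivative of (4) sin(pi*t) is -4*cos(pi*t)/pi; evaluating from -3 to 0: ∫_{-3}^{0} (4) sin(pi*t) dt = (-4/pi) - (4/pi) = -8/pi.
Directly, an antiderivative of (-2) sin(pi*t) is 2*cos(pi*t)/pi; evaluating from 0 to 3: ∫_{0}^{3} (-2) sin(pi*t) dt = (-2/pi) - (2/pi) = -4/pi.
Summing the pieces and multiplying by (1/3) gives b_3 = -4/pi.

-4/pi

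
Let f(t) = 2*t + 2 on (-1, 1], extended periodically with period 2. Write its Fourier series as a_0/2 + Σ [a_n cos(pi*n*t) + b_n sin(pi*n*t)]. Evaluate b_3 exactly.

b_3 = ∫_{-1}^{1} f(t) sin(3*pi*t) dt.
Integrating by parts (boundary term plus one more integral), an antiderivative of (2*t + 2) sin(3*pi*t) is -2*t*cos(3*pi*t)/(3*pi) + 2*sin(3*pi*t)/(9*pi**2) - 2*cos(3*pi*t)/(3*pi); evaluating from -1 to 1: ∫_{-1}^{1} (2*t + 2) sin(3*pi*t) dt = (4/(3*pi)) - (0) = 4/(3*pi).
Hence b_3 = 4/(3*pi).

4/(3*pi)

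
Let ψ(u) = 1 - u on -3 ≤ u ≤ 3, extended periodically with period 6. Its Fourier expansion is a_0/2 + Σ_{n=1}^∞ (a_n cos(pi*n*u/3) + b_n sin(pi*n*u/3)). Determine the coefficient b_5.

-6/(5*pi)

b_5 = 1/3 ∫_{-3}^{3} ψ(u) sin(5*pi*u/3) du.
Integrating by parts (boundary term plus one more integral), an antiderivative of (1 - u) sin(5*pi*u/3) is 3*u*cos(5*pi*u/3)/(5*pi) - 9*sin(5*pi*u/3)/(25*pi**2) - 3*cos(5*pi*u/3)/(5*pi); evaluating from -3 to 3: ∫_{-3}^{3} (1 - u) sin(5*pi*u/3) du = (-6/(5*pi)) - (12/(5*pi)) = -18/(5*pi).
Hence b_5 = (1/3)·(-18/(5*pi)) = -6/(5*pi).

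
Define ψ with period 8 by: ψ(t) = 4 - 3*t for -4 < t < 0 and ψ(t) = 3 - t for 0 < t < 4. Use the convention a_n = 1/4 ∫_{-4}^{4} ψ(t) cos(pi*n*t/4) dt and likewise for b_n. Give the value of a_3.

-16/(9*pi**2)

a_3 = 1/4 ∫_{-4}^{4} ψ(t) cos(3*pi*t/4) dt.
Split the integral at the breakpoints.
Integrating by parts (boundary term plus one more integral), an antiderivative of (4 - 3*t) cos(3*pi*t/4) is -4*t*sin(3*pi*t/4)/pi + 16*sin(3*pi*t/4)/(3*pi) - 16*cos(3*pi*t/4)/(3*pi**2); evaluating from -4 to 0: ∫_{-4}^{0} (4 - 3*t) cos(3*pi*t/4) dt = (-16/(3*pi**2)) - (16/(3*pi**2)) = -32/(3*pi**2).
Integrating by parts (boundary term plus one more integral), an antiderivative of (3 - t) cos(3*pi*t/4) is -4*t*sin(3*pi*t/4)/(3*pi) + 4*sin(3*pi*t/4)/pi - 16*cos(3*pi*t/4)/(9*pi**2); evaluating from 0 to 4: ∫_{0}^{4} (3 - t) cos(3*pi*t/4) dt = (16/(9*pi**2)) - (-16/(9*pi**2)) = 32/(9*pi**2).
Summing the pieces and multiplying by (1/4) gives a_3 = -16/(9*pi**2).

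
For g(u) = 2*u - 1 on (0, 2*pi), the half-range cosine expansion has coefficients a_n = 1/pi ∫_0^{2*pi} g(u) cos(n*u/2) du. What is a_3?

-16/(9*pi)

a_3 = 1/pi ∫_0^{2*pi} (2*u - 1) cos(3*u/2) du.
Integrating by parts (boundary term plus one more integral), an antiderivative of (2*u - 1) cos(3*u/2) is 4*u*sin(3*u/2)/3 - 2*sin(3*u/2)/3 + 8*cos(3*u/2)/9; evaluating from 0 to 2*pi: ∫_{0}^{2*pi} (2*u - 1) cos(3*u/2) du = (-8/9) - (8/9) = -16/9.
Hence a_3 = (1/pi)·(-16/9) = -16/(9*pi).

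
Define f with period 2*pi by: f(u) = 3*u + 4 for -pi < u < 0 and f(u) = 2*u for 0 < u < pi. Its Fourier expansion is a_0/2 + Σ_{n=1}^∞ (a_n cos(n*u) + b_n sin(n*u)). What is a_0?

a_0 = 1/pi ∫_{-pi}^{pi} f(u) du = 1/pi · (pi*(8 - pi)/2) = 4 - pi/2.

4 - pi/2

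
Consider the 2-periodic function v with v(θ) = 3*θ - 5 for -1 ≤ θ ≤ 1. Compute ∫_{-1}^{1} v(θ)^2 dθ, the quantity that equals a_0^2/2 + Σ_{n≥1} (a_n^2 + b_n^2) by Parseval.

56

∫_{-1}^{1} v(θ)^2 dθ = 56.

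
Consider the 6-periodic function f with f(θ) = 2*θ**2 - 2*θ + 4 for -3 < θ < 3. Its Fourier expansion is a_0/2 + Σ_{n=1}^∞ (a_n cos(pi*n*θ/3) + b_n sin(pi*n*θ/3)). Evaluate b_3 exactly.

b_3 = 1/3 ∫_{-3}^{3} f(θ) sin(pi*θ) dθ.
Integrating by parts twice (tabular method), an antiderivative of (2*θ**2 - 2*θ + 4) sin(pi*θ) is -2*θ**2*cos(pi*θ)/pi + 4*θ*sin(pi*θ)/pi**2 + 2*θ*cos(pi*θ)/pi - 2*sin(pi*θ)/pi**2 - 4*cos(pi*θ)/pi + 4*cos(pi*θ)/pi**3; evaluating from -3 to 3: ∫_{-3}^{3} (2*θ**2 - 2*θ + 4) sin(pi*θ) dθ = (-4/pi**3 + 16/pi) - (-4/pi**3 + 28/pi) = -12/pi.
Hence b_3 = (1/3)·(-12/pi) = -4/pi.

-4/pi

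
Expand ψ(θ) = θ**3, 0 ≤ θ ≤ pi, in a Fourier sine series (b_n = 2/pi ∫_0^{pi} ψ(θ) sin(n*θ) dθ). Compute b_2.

b_2 = 2/pi ∫_0^{pi} (θ**3) sin(2*θ) dθ.
Integrating by parts three times (tabular method), an antiderivative of (θ**3) sin(2*θ) is -θ**3*cos(2*θ)/2 + 3*θ**2*sin(2*θ)/4 + 3*θ*cos(2*θ)/4 - 3*sin(2*θ)/8; evaluating from 0 to pi: ∫_{0}^{pi} (θ**3) sin(2*θ) dθ = (pi*(3 - 2*pi**2)/4) - (0) = pi*(3 - 2*pi**2)/4.
Hence b_2 = (2/pi)·(pi*(3 - 2*pi**2)/4) = 3/2 - pi**2.

3/2 - pi**2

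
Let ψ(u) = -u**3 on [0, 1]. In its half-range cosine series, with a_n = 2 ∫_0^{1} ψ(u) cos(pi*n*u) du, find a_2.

a_2 = 2 ∫_0^{1} (-u**3) cos(2*pi*u) du.
Integrating by parts three times (tabular method), an antiderivative of (-u**3) cos(2*pi*u) is -u**3*sin(2*pi*u)/(2*pi) - 3*u**2*cos(2*pi*u)/(4*pi**2) + 3*u*sin(2*pi*u)/(4*pi**3) + 3*cos(2*pi*u)/(8*pi**4); evaluating from 0 to 1: ∫_{0}^{1} (-u**3) cos(2*pi*u) du = (3*(1 - 2*pi**2)/(8*pi**4)) - (3/(8*pi**4)) = -3/(4*pi**2).
Hence a_2 = 2·(-3/(4*pi**2)) = -3/(2*pi**2).

-3/(2*pi**2)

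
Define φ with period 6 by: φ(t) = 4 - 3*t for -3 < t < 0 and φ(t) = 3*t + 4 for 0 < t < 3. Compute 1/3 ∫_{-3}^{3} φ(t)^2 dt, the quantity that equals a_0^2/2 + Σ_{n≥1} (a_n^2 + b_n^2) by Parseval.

1/3 ∫_{-3}^{3} φ(t)^2 dt = 1/3 · (474) = 158.

158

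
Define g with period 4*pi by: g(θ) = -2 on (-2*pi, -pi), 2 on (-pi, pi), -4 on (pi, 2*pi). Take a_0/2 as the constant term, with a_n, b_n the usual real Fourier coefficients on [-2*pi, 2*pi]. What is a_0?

-1

a_0 = (1/(2*pi)) ∫_{-2*pi}^{2*pi} g(θ) dθ = (1/(2*pi)) · (-2*pi) = -1.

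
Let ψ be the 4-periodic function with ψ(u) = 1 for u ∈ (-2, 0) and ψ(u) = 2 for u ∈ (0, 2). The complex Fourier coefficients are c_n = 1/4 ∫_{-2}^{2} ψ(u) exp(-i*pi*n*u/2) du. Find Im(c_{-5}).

1/(5*pi)

Since ψ is real-valued, Im(c_{-5}) = -1/4 ∫_{-2}^{2} ψ(u) sin(-5*pi*u/2) du = b_{5}/2.
Split the integral at the breakpoints.
Directly, an antiderivative of (1) sin(-5*pi*u/2) is 2*cos(5*pi*u/2)/(5*pi); evaluating from -2 to 0: ∫_{-2}^{0} (1) sin(-5*pi*u/2) du = (2/(5*pi)) - (-2/(5*pi)) = 4/(5*pi).
Directly, an antiderivative of (2) sin(-5*pi*u/2) is 4*cos(5*pi*u/2)/(5*pi); evaluating from 0 to 2: ∫_{0}^{2} (2) sin(-5*pi*u/2) du = (-4/(5*pi)) - (4/(5*pi)) = -8/(5*pi).
So ∫_{-2}^{2} ψ(u) sin(-5*pi*u/2) du = -4/(5*pi).
Hence Im(c_{-5}) = (-1/4)·(-4/(5*pi)) = 1/(5*pi).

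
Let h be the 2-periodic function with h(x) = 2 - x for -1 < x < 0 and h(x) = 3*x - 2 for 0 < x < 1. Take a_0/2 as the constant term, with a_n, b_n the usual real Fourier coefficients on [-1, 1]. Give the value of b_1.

-6/pi

b_1 = ∫_{-1}^{1} h(x) sin(pi*x) dx.
Split the integral at the breakpoints.
Integrating by parts (boundary term plus one more integral), an antiderivative of (2 - x) sin(pi*x) is x*cos(pi*x)/pi - sin(pi*x)/pi**2 - 2*cos(pi*x)/pi; evaluating from -1 to 0: ∫_{-1}^{0} (2 - x) sin(pi*x) dx = (-2/pi) - (3/pi) = -5/pi.
Integrating by parts (boundary term plus one more integral), an antiderivative of (3*x - 2) sin(pi*x) is -3*x*cos(pi*x)/pi + 3*sin(pi*x)/pi**2 + 2*cos(pi*x)/pi; evaluating from 0 to 1: ∫_{0}^{1} (3*x - 2) sin(pi*x) dx = (1/pi) - (2/pi) = -1/pi.
Summing the pieces gives b_1 = -6/pi.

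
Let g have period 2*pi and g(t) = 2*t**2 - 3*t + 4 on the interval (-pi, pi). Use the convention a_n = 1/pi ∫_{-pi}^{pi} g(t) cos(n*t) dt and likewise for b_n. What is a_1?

-8

a_1 = 1/pi ∫_{-pi}^{pi} g(t) cos(t) dt.
Integrating by parts twice (tabular method), an antiderivative of (2*t**2 - 3*t + 4) cos(t) is 2*t**2*sin(t) - 3*t*sin(t) + 4*t*cos(t) - 3*cos(t); evaluating from -pi to pi: ∫_{-pi}^{pi} (2*t**2 - 3*t + 4) cos(t) dt = (3 - 4*pi) - (3 + 4*pi) = -8*pi.
Hence a_1 = (1/pi)·(-8*pi) = -8.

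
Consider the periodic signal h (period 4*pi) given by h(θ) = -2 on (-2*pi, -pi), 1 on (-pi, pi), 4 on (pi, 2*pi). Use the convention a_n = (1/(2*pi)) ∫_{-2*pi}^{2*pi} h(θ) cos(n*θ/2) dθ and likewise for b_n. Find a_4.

0

a_4 = (1/(2*pi)) ∫_{-2*pi}^{2*pi} h(θ) cos(2*θ) dθ.
Split the integral at the breakpoints.
Directly, an antiderivative of (-2) cos(2*θ) is -sin(2*θ); evaluating from -2*pi to -pi: ∫_{-2*pi}^{-pi} (-2) cos(2*θ) dθ = (0) - (0) = 0.
Directly, an antiderivative of (1) cos(2*θ) is sin(2*θ)/2; evaluating from -pi to pi: ∫_{-pi}^{pi} (1) cos(2*θ) dθ = (0) - (0) = 0.
Directly, an antiderivative of (4) cos(2*θ) is 2*sin(2*θ); evaluating from pi to 2*pi: ∫_{pi}^{2*pi} (4) cos(2*θ) dθ = (0) - (0) = 0.
Summing the pieces and multiplying by (1/(2*pi)) gives a_4 = 0.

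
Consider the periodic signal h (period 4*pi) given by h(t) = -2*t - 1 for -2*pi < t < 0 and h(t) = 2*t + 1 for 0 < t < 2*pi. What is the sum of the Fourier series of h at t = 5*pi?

1 + 2*pi

t = 5*pi differs from t = pi by 1 full period(s), and the series is 4*pi-periodic.
h is continuous at t = pi with value 1 + 2*pi, so the series converges to 1 + 2*pi there.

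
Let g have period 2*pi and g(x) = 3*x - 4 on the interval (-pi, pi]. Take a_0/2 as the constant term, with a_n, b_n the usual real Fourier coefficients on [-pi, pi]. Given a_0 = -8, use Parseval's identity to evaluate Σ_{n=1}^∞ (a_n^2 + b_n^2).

6*pi**2

Parseval: a_0^2/2 + Σ_{n≥1} (a_n^2+b_n^2) = 1/pi ∫_{-pi}^{pi} g(x)^2 dx = 32 + 6*pi**2.
Subtract a_0^2/2 = 32: Σ (a_n^2+b_n^2) = 6*pi**2.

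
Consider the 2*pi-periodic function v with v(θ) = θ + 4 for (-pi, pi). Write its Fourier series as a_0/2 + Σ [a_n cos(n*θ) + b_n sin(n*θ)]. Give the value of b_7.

2/7

b_7 = 1/pi ∫_{-pi}^{pi} v(θ) sin(7*θ) dθ.
Integrating by parts (boundary term plus one more integral), an antiderivative of (θ + 4) sin(7*θ) is -θ*cos(7*θ)/7 + sin(7*θ)/49 - 4*cos(7*θ)/7; evaluating from -pi to pi: ∫_{-pi}^{pi} (θ + 4) sin(7*θ) dθ = (pi/7 + 4/7) - (4/7 - pi/7) = 2*pi/7.
Hence b_7 = (1/pi)·(2*pi/7) = 2/7.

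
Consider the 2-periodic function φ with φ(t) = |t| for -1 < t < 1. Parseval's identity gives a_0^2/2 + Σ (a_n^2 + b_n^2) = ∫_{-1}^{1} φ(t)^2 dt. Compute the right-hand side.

2/3

∫_{-1}^{1} φ(t)^2 dt = 2/3.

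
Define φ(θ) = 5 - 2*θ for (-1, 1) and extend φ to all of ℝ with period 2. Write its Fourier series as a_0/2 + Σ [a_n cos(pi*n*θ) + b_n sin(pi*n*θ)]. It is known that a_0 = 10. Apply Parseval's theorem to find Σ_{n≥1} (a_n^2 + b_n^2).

Parseval: a_0^2/2 + Σ_{n≥1} (a_n^2+b_n^2) = ∫_{-1}^{1} φ(θ)^2 dθ = 158/3.
Subtract a_0^2/2 = 50: Σ (a_n^2+b_n^2) = 8/3.

8/3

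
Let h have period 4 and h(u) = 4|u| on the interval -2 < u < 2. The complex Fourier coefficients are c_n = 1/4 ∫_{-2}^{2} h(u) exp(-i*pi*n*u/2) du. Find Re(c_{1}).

-16/pi**2

Since h is real-valued, Re(c_{1}) = 1/4 ∫_{-2}^{2} h(u) cos(pi*u/2) du = a_{1}/2.
h is even and cos(pi*u/2) is even, so the integrand is even: ∫_{-2}^{2} h(u) cos(pi*u/2) du = 2∫_0^{2} h(u) cos(pi*u/2) du.
Integrating by parts (boundary term plus one more integral), an antiderivative of (4*u) cos(pi*u/2) is 8*u*sin(pi*u/2)/pi + 16*cos(pi*u/2)/pi**2; evaluating from 0 to 2: ∫_{0}^{2} (4*u) cos(pi*u/2) du = (-16/pi**2) - (16/pi**2) = -32/pi**2.
So ∫_{-2}^{2} h(u) cos(pi*u/2) du = -64/pi**2.
Hence Re(c_{1}) = (1/4)·(-64/pi**2) = -16/pi**2.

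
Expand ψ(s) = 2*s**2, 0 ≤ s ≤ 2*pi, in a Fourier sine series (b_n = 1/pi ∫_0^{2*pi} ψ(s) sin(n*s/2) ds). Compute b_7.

b_7 = 1/pi ∫_0^{2*pi} (2*s**2) sin(7*s/2) ds.
Integrating by parts twice (tabular method), an antiderivative of (2*s**2) sin(7*s/2) is -4*s**2*cos(7*s/2)/7 + 16*s*sin(7*s/2)/49 + 32*cos(7*s/2)/343; evaluating from 0 to 2*pi: ∫_{0}^{2*pi} (2*s**2) sin(7*s/2) ds = (-32/343 + 16*pi**2/7) - (32/343) = -64/343 + 16*pi**2/7.
Hence b_7 = (1/pi)·(-64/343 + 16*pi**2/7) = 16*(-4 + 49*pi**2)/(343*pi).

16*(-4 + 49*pi**2)/(343*pi)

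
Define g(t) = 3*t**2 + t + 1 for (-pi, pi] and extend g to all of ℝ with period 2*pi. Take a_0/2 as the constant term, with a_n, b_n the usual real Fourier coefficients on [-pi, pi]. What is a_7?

-12/49

a_7 = 1/pi ∫_{-pi}^{pi} g(t) cos(7*t) dt.
Integrating by parts twice (tabular method), an antiderivative of (3*t**2 + t + 1) cos(7*t) is 3*t**2*sin(7*t)/7 + t*sin(7*t)/7 + 6*t*cos(7*t)/49 + 43*sin(7*t)/343 + cos(7*t)/49; evaluating from -pi to pi: ∫_{-pi}^{pi} (3*t**2 + t + 1) cos(7*t) dt = (-6*pi/49 - 1/49) - (-1/49 + 6*pi/49) = -12*pi/49.
Hence a_7 = (1/pi)·(-12*pi/49) = -12/49.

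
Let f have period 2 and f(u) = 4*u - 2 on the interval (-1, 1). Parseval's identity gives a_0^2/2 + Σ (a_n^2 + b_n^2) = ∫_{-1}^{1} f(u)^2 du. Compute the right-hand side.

56/3

∫_{-1}^{1} f(u)^2 du = 56/3.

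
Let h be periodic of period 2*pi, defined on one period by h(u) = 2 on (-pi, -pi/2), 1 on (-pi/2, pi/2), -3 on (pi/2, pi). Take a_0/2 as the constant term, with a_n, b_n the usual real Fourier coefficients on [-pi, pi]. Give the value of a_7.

-3/(7*pi)

a_7 = 1/pi ∫_{-pi}^{pi} h(u) cos(7*u) du.
Split the integral at the breakpoints.
Directly, an antiderivative of (2) cos(7*u) is 2*sin(7*u)/7; evaluating from -pi to -pi/2: ∫_{-pi}^{-pi/2} (2) cos(7*u) du = (2/7) - (0) = 2/7.
Directly, an antiderivative of (1) cos(7*u) is sin(7*u)/7; evaluating from -pi/2 to pi/2: ∫_{-pi/2}^{pi/2} (1) cos(7*u) du = (-1/7) - (1/7) = -2/7.
Directly, an antiderivative of (-3) cos(7*u) is -3*sin(7*u)/7; evaluating from pi/2 to pi: ∫_{pi/2}^{pi} (-3) cos(7*u) du = (0) - (3/7) = -3/7.
Summing the pieces and multiplying by (1/pi) gives a_7 = -3/(7*pi).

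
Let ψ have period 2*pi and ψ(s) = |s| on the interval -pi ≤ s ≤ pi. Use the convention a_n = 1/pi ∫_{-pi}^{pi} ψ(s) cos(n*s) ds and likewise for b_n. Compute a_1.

-4/pi

a_1 = 1/pi ∫_{-pi}^{pi} ψ(s) cos(s) ds.
ψ is even and cos(s) is even, so the integrand is even and a_1 = 2/pi ∫_0^{pi} ψ(s) cos(s) ds.
Integrating by parts (boundary term plus one more integral), an antiderivative of (s) cos(s) is s*sin(s) + cos(s); evaluating from 0 to pi: ∫_{0}^{pi} (s) cos(s) ds = (-1) - (1) = -2.
Hence a_1 = (2/pi)·(-2) = -4/pi.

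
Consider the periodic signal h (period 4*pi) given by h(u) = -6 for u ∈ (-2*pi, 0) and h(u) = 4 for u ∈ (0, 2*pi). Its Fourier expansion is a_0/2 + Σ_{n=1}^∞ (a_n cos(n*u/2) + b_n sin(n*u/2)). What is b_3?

b_3 = (1/(2*pi)) ∫_{-2*pi}^{2*pi} h(u) sin(3*u/2) du.
Split the integral at the breakpoints.
Directly, an antiderivative of (-6) sin(3*u/2) is 4*cos(3*u/2); evaluating from -2*pi to 0: ∫_{-2*pi}^{0} (-6) sin(3*u/2) du = (4) - (-4) = 8.
Directly, an antiderivative of (4) sin(3*u/2) is -8*cos(3*u/2)/3; evaluating from 0 to 2*pi: ∫_{0}^{2*pi} (4) sin(3*u/2) du = (8/3) - (-8/3) = 16/3.
Summing the pieces and multiplying by (1/(2*pi)) gives b_3 = 20/(3*pi).

20/(3*pi)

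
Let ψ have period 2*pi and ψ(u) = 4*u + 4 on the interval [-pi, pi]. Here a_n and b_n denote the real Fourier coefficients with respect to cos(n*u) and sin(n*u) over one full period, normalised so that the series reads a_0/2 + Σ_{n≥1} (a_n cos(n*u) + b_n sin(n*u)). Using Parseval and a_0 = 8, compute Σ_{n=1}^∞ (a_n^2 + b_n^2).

32*pi**2/3

Parseval: a_0^2/2 + Σ_{n≥1} (a_n^2+b_n^2) = 1/pi ∫_{-pi}^{pi} ψ(u)^2 du = 32 + 32*pi**2/3.
Subtract a_0^2/2 = 32: Σ (a_n^2+b_n^2) = 32*pi**2/3.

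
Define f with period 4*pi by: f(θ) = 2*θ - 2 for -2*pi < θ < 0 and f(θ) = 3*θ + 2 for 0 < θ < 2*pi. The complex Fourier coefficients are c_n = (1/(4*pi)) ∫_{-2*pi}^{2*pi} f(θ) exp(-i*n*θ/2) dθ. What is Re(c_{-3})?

-2/(9*pi)

Since f is real-valued, Re(c_{-3}) = (1/(4*pi)) ∫_{-2*pi}^{2*pi} f(θ) cos(-3*θ/2) dθ = a_{3}/2.
Split the integral at the breakpoints.
Integrating by parts (boundary term plus one more integral), an antiderivative of (2*θ - 2) cos(-3*θ/2) is 4*θ*sin(3*θ/2)/3 - 4*sin(3*θ/2)/3 + 8*cos(3*θ/2)/9; evaluating from -2*pi to 0: ∫_{-2*pi}^{0} (2*θ - 2) cos(-3*θ/2) dθ = (8/9) - (-8/9) = 16/9.
Integrating by parts (boundary term plus one more integral), an antiderivative of (3*θ + 2) cos(-3*θ/2) is 2*θ*sin(3*θ/2) + 4*sin(3*θ/2)/3 + 4*cos(3*θ/2)/3; evaluating from 0 to 2*pi: ∫_{0}^{2*pi} (3*θ + 2) cos(-3*θ/2) dθ = (-4/3) - (4/3) = -8/3.
So ∫_{-2*pi}^{2*pi} f(θ) cos(-3*θ/2) dθ = -8/9.
Hence Re(c_{-3}) = (1/(4*pi))·(-8/9) = -2/(9*pi).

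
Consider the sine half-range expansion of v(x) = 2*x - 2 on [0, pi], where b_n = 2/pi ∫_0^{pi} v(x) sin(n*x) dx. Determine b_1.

b_1 = 2/pi ∫_0^{pi} (2*x - 2) sin(x) dx.
Integrating by parts (boundary term plus one more integral), an antiderivative of (2*x - 2) sin(x) is -2*x*cos(x) + 2*sin(x) + 2*cos(x); evaluating from 0 to pi: ∫_{0}^{pi} (2*x - 2) sin(x) dx = (-2 + 2*pi) - (2) = -4 + 2*pi.
Hence b_1 = (2/pi)·(-4 + 2*pi) = 4 - 8/pi.

4 - 8/pi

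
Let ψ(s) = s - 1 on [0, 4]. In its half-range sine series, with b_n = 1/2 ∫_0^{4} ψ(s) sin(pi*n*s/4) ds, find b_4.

-2/pi

b_4 = 1/2 ∫_0^{4} (s - 1) sin(pi*s) ds.
Integrating by parts (boundary term plus one more integral), an antiderivative of (s - 1) sin(pi*s) is -s*cos(pi*s)/pi + sin(pi*s)/pi**2 + cos(pi*s)/pi; evaluating from 0 to 4: ∫_{0}^{4} (s - 1) sin(pi*s) ds = (-3/pi) - (1/pi) = -4/pi.
Hence b_4 = (1/2)·(-4/pi) = -2/pi.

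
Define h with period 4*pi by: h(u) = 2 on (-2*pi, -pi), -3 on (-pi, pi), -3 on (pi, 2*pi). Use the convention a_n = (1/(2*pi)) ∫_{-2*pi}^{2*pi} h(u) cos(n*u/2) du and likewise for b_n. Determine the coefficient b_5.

b_5 = (1/(2*pi)) ∫_{-2*pi}^{2*pi} h(u) sin(5*u/2) du.
Split the integral at the breakpoints.
Directly, an antiderivative of (2) sin(5*u/2) is -4*cos(5*u/2)/5; evaluating from -2*pi to -pi: ∫_{-2*pi}^{-pi} (2) sin(5*u/2) du = (0) - (4/5) = -4/5.
Directly, an antiderivative of (-3) sin(5*u/2) is 6*cos(5*u/2)/5; evaluating from -pi to pi: ∫_{-pi}^{pi} (-3) sin(5*u/2) du = (0) - (0) = 0.
Directly, an antiderivative of (-3) sin(5*u/2) is 6*cos(5*u/2)/5; evaluating from pi to 2*pi: ∫_{pi}^{2*pi} (-3) sin(5*u/2) du = (-6/5) - (0) = -6/5.
Summing the pieces and multiplying by (1/(2*pi)) gives b_5 = -1/pi.

-1/pi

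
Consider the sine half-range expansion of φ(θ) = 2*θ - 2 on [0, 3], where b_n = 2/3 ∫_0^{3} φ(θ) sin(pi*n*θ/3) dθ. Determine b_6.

-2/pi

b_6 = 2/3 ∫_0^{3} (2*θ - 2) sin(2*pi*θ) dθ.
Integrating by parts (boundary term plus one more integral), an antiderivative of (2*θ - 2) sin(2*pi*θ) is -θ*cos(2*pi*θ)/pi + sin(2*pi*θ)/(2*pi**2) + cos(2*pi*θ)/pi; evaluating from 0 to 3: ∫_{0}^{3} (2*θ - 2) sin(2*pi*θ) dθ = (-2/pi) - (1/pi) = -3/pi.
Hence b_6 = (2/3)·(-3/pi) = -2/pi.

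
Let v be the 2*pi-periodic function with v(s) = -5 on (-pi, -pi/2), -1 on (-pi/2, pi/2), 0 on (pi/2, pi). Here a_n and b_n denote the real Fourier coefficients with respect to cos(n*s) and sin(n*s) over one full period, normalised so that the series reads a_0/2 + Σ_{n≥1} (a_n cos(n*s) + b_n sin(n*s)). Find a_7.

-3/(7*pi)

a_7 = 1/pi ∫_{-pi}^{pi} v(s) cos(7*s) ds.
Split the integral at the breakpoints.
Directly, an antiderivative of (-5) cos(7*s) is -5*sin(7*s)/7; evaluating from -pi to -pi/2: ∫_{-pi}^{-pi/2} (-5) cos(7*s) ds = (-5/7) - (0) = -5/7.
Directly, an antiderivative of (-1) cos(7*s) is -sin(7*s)/7; evaluating from -pi/2 to pi/2: ∫_{-pi/2}^{pi/2} (-1) cos(7*s) ds = (1/7) - (-1/7) = 2/7.
∫_{pi/2}^{pi} (0) cos(7*s) ds = 0.
Summing the pieces and multiplying by (1/pi) gives a_7 = -3/(7*pi).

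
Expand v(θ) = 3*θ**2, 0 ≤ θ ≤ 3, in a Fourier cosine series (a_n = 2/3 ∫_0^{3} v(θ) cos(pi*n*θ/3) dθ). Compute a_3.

-12/pi**2

a_3 = 2/3 ∫_0^{3} (3*θ**2) cos(pi*θ) dθ.
Integrating by parts twice (tabular method), an antiderivative of (3*θ**2) cos(pi*θ) is 3*θ**2*sin(pi*θ)/pi + 6*θ*cos(pi*θ)/pi**2 - 6*sin(pi*θ)/pi**3; evaluating from 0 to 3: ∫_{0}^{3} (3*θ**2) cos(pi*θ) dθ = (-18/pi**2) - (0) = -18/pi**2.
Hence a_3 = (2/3)·(-18/pi**2) = -12/pi**2.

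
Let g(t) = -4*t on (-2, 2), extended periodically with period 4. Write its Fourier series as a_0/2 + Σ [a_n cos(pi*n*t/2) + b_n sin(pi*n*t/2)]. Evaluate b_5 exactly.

-16/(5*pi)

b_5 = 1/2 ∫_{-2}^{2} g(t) sin(5*pi*t/2) dt.
g is odd and sin(5*pi*t/2) is odd, so the integrand is even and b_5 = ∫_0^{2} g(t) sin(5*pi*t/2) dt.
Integrating by parts (boundary term plus one more integral), an antiderivative of (-4*t) sin(5*pi*t/2) is 8*t*cos(5*pi*t/2)/(5*pi) - 16*sin(5*pi*t/2)/(25*pi**2); evaluating from 0 to 2: ∫_{0}^{2} (-4*t) sin(5*pi*t/2) dt = (-16/(5*pi)) - (0) = -16/(5*pi).
Hence b_5 = -16/(5*pi).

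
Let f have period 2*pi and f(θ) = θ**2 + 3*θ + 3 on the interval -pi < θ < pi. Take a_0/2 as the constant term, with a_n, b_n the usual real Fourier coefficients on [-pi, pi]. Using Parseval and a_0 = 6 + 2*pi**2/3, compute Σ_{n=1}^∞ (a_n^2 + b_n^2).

pi**2*(8*pi**2/45 + 6)

Parseval: a_0^2/2 + Σ_{n≥1} (a_n^2+b_n^2) = 1/pi ∫_{-pi}^{pi} f(θ)^2 dθ = 18 + 2*pi**4/5 + 10*pi**2.
Subtract a_0^2/2 = 2*(9 + pi**2)**2/9: Σ (a_n^2+b_n^2) = pi**2*(8*pi**2/45 + 6).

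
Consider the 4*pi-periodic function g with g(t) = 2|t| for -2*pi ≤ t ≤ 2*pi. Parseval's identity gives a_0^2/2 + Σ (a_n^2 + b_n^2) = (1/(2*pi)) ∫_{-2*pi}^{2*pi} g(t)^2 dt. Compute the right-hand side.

32*pi**2/3

(1/(2*pi)) ∫_{-2*pi}^{2*pi} g(t)^2 dt = (1/(2*pi)) · (64*pi**3/3) = 32*pi**2/3.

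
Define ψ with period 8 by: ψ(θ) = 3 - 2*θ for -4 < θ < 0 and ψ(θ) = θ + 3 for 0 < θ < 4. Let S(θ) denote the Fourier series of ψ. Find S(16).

3

θ = 16 differs from θ = 0 by 2 full period(s), and the series is 8-periodic.
ψ is continuous at θ = 0 with value 3, so the series converges to 3 there.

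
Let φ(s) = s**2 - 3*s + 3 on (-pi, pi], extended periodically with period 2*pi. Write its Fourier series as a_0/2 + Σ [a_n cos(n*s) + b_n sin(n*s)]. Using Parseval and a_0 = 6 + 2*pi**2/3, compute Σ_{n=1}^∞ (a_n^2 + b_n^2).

pi**2*(8*pi**2/45 + 6)

Parseval: a_0^2/2 + Σ_{n≥1} (a_n^2+b_n^2) = 1/pi ∫_{-pi}^{pi} φ(s)^2 ds = 18 + 2*pi**4/5 + 10*pi**2.
Subtract a_0^2/2 = 2*(9 + pi**2)**2/9: Σ (a_n^2+b_n^2) = pi**2*(8*pi**2/45 + 6).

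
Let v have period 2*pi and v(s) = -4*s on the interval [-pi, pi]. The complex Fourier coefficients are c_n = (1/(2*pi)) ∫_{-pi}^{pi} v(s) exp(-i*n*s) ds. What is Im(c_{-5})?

-4/5

Since v is real-valued, Im(c_{-5}) = -(1/(2*pi)) ∫_{-pi}^{pi} v(s) sin(-5*s) ds = b_{5}/2.
v is odd and sin(-5*s) is odd, so the integrand is even: ∫_{-pi}^{pi} v(s) sin(-5*s) ds = 2∫_0^{pi} v(s) sin(-5*s) ds.
Integrating by parts (boundary term plus one more integral), an antiderivative of (-4*s) sin(-5*s) is -4*s*cos(5*s)/5 + 4*sin(5*s)/25; evaluating from 0 to pi: ∫_{0}^{pi} (-4*s) sin(-5*s) ds = (4*pi/5) - (0) = 4*pi/5.
So ∫_{-pi}^{pi} v(s) sin(-5*s) ds = 8*pi/5.
Hence Im(c_{-5}) = (-1/(2*pi))·(8*pi/5) = -4/5.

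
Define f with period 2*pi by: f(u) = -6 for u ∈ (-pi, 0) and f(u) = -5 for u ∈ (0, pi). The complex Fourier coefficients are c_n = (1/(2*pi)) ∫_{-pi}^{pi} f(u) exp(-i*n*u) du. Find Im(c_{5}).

-1/(5*pi)

Since f is real-valued, Im(c_{5}) = -(1/(2*pi)) ∫_{-pi}^{pi} f(u) sin(5*u) du = -b_{5}/2.
Split the integral at the breakpoints.
Directly, an antiderivative of (-6) sin(5*u) is 6*cos(5*u)/5; evaluating from -pi to 0: ∫_{-pi}^{0} (-6) sin(5*u) du = (6/5) - (-6/5) = 12/5.
Directly, an antiderivative of (-5) sin(5*u) is cos(5*u); evaluating from 0 to pi: ∫_{0}^{pi} (-5) sin(5*u) du = (-1) - (1) = -2.
So ∫_{-pi}^{pi} f(u) sin(5*u) du = 2/5.
Hence Im(c_{5}) = (-1/(2*pi))·(2/5) = -1/(5*pi).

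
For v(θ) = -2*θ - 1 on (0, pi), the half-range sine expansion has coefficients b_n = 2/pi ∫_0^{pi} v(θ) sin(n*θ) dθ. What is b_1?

b_1 = 2/pi ∫_0^{pi} (-2*θ - 1) sin(θ) dθ.
Integrating by parts (boundary term plus one more integral), an antiderivative of (-2*θ - 1) sin(θ) is 2*θ*cos(θ) - 2*sin(θ) + cos(θ); evaluating from 0 to pi: ∫_{0}^{pi} (-2*θ - 1) sin(θ) dθ = (-2*pi - 1) - (1) = -2*pi - 2.
Hence b_1 = (2/pi)·(-2*pi - 2) = -4 - 4/pi.

-4 - 4/pi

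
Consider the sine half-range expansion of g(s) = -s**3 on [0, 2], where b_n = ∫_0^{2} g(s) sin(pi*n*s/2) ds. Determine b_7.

b_7 = ∫_0^{2} (-s**3) sin(7*pi*s/2) ds.
Integrating by parts three times (tabular method), an antiderivative of (-s**3) sin(7*pi*s/2) is 2*s**3*cos(7*pi*s/2)/(7*pi) - 12*s**2*sin(7*pi*s/2)/(49*pi**2) - 48*s*cos(7*pi*s/2)/(343*pi**3) + 96*sin(7*pi*s/2)/(2401*pi**4); evaluating from 0 to 2: ∫_{0}^{2} (-s**3) sin(7*pi*s/2) ds = (16*(6 - 49*pi**2)/(343*pi**3)) - (0) = 16*(6 - 49*pi**2)/(343*pi**3).
Hence b_7 = 16*(6 - 49*pi**2)/(343*pi**3).

16*(6 - 49*pi**2)/(343*pi**3)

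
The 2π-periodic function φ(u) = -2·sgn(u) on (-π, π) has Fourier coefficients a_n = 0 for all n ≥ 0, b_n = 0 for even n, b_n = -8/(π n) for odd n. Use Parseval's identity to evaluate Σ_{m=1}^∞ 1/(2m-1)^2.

pi**2/8

Parseval: Σ b_n^2 = (1/π) ∫_{-π}^{π} φ(u)^2 du = 8.
Only odd n contribute, with b_n^2 = 64/(π^2 n^2), so Σ_{m≥1} 1/(2m-1)^2 = π^2·(8)/64 = pi**2/8.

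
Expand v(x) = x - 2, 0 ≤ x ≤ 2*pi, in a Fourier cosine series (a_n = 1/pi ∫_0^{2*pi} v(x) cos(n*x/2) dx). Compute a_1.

-8/pi

a_1 = 1/pi ∫_0^{2*pi} (x - 2) cos(x/2) dx.
Integrating by parts (boundary term plus one more integral), an antiderivative of (x - 2) cos(x/2) is 2*x*sin(x/2) - 4*sin(x/2) + 4*cos(x/2); evaluating from 0 to 2*pi: ∫_{0}^{2*pi} (x - 2) cos(x/2) dx = (-4) - (4) = -8.
Hence a_1 = (1/pi)·(-8) = -8/pi.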